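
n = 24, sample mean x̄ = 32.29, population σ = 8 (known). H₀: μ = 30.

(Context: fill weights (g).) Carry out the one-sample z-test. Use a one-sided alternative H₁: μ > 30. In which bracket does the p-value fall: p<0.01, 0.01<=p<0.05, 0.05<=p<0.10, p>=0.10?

p-value bracket: 0.05<=p<0.10

SE = σ/√n = 8/√24 = 1.6330
z = (x̄−μ₀)/SE = (32.29−30)/1.6330 = 1.4023
p-value (one-sided, H₁ greater) = 0.08041
→ bracket: 0.05<=p<0.10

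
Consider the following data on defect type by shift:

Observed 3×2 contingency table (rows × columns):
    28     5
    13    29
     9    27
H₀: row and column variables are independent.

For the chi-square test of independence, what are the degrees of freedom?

df = (r−1)(c−1) = (3−1)·(2−1) = 2

degrees of freedom = 2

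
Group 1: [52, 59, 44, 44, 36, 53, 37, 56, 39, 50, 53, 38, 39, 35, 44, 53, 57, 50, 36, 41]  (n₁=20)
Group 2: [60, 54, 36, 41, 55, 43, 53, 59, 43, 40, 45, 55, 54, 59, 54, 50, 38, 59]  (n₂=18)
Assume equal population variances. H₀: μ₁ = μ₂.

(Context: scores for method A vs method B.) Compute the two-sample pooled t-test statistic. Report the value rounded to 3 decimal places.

x̄₁=45.800, s₁=7.964, n₁=20
x̄₂=49.889, s₂=8.021, n₂=18
s_p² = [19·7.964² + 17·8.021²]/36 = 63.8605
SE = √(s_p²·(1/20+1/18)) = 2.5963
t = (45.800−49.889)/2.5963 = -1.5749
df = 36

test statistic = -1.575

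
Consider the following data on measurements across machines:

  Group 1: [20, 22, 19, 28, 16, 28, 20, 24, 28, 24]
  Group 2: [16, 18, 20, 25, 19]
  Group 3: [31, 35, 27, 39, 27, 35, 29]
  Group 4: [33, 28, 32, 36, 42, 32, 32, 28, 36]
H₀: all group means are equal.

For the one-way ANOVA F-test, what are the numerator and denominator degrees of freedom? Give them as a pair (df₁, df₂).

k = 4 groups, N = 31 total
df = (k−1, N−k) = (4−1, 31−4) = (3, 27)

degrees of freedom = [3, 27]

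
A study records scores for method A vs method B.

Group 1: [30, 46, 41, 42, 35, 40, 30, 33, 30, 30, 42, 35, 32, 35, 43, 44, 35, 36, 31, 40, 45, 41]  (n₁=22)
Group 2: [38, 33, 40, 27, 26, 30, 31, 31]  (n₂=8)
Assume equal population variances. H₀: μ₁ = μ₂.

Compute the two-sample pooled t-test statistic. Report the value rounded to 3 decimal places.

x̄₁=37.091, s₁=5.433, n₁=22
x̄₂=32.000, s₂=4.899, n₂=8
s_p² = [21·5.433² + 7·4.899²]/28 = 28.1364
SE = √(s_p²·(1/22+1/8)) = 2.1900
t = (37.091−32.000)/2.1900 = 2.3246
df = 28

test statistic = 2.325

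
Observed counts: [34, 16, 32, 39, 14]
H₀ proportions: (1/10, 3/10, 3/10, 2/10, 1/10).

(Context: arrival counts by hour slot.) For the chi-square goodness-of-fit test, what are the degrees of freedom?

df = k − 1 = 5 − 1 = 4

degrees of freedom = 4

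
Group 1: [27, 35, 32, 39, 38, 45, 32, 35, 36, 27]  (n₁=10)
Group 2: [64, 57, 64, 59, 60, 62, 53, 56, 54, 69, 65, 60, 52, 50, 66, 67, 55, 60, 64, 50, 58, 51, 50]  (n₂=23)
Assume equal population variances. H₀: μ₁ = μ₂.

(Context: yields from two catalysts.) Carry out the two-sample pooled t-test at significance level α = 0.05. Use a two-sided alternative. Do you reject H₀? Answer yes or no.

reject H₀: yes

x̄₁=34.600, s₁=5.481, n₁=10
x̄₂=58.522, s₂=5.946, n₂=23
s_p² = [9·5.481² + 22·5.946²]/31 = 33.8109
SE = √(s_p²·(1/10+1/23)) = 2.2025
t = (34.600−58.522)/2.2025 = -10.8610
df = 31
p-value (two-sided) = 0.00000
At α=0.05: p < α → reject H₀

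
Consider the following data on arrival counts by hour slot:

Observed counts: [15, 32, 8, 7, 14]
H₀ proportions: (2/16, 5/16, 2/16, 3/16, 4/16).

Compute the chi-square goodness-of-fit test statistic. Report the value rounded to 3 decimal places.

n = 76; E_i = n·p_i = [9.50, 23.75, 9.50, 14.25, 19.00]
χ² = (15−9.50)²/9.50 + (32−23.75)²/23.75 + (8−9.50)²/9.50 + (7−14.25)²/14.25 + (14−19.00)²/19.00 = 11.2912
df = 4

test statistic = 11.291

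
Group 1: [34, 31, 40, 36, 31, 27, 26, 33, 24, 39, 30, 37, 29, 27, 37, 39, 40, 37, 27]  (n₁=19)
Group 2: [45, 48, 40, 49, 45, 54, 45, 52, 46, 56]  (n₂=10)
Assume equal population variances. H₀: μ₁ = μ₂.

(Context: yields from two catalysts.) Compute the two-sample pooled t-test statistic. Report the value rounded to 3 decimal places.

test statistic = -7.563

x̄₁=32.842, s₁=5.263, n₁=19
x̄₂=48.000, s₂=4.853, n₂=10
s_p² = [18·5.263² + 9·4.853²]/27 = 26.3158
SE = √(s_p²·(1/19+1/10)) = 2.0042
t = (32.842−48.000)/2.0042 = -7.5633
df = 27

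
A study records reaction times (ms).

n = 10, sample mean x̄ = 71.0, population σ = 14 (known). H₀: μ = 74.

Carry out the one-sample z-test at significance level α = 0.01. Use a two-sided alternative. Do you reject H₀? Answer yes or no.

reject H₀: no

SE = σ/√n = 14/√10 = 4.4272
z = (x̄−μ₀)/SE = (71.0−74)/4.4272 = -0.6776
p-value (two-sided) = 0.49801
At α=0.01: p ≥ α → fail to reject H₀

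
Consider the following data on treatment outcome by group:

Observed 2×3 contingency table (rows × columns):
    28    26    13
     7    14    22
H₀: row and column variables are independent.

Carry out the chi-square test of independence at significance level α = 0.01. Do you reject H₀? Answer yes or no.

reject H₀: yes

Row totals [67, 43], col totals [35, 40, 35], n=110
χ² = (28−21.32)²/21.32 + (26−24.36)²/24.36 + (13−21.32)²/21.32 + (7−13.68)²/13.68 + (14−15.64)²/15.64 + (22−13.68)²/13.68 = 13.9416
df = 2
p-value (upper-tail) = 0.00094
At α=0.01: p < α → reject H₀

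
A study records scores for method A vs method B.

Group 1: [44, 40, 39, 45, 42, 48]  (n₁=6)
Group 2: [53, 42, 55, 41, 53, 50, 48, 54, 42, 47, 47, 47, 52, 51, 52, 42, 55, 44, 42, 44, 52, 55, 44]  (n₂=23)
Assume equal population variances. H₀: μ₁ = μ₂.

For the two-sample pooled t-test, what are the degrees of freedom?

df = n₁ + n₂ − 2 = 6 + 23 − 2 = 27

degrees of freedom = 27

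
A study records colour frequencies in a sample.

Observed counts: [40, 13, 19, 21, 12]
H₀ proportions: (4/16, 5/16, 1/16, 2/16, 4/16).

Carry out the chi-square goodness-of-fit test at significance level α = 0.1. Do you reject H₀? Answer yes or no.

reject H₀: yes

n = 105; E_i = n·p_i = [26.25, 32.81, 6.56, 13.12, 26.25]
χ² = (40−26.25)²/26.25 + (13−32.81)²/32.81 + (19−6.56)²/6.56 + (21−13.12)²/13.12 + (12−26.25)²/26.25 = 55.1981
df = 4
p-value (upper-tail) = 0.00000
At α=0.1: p < α → reject H₀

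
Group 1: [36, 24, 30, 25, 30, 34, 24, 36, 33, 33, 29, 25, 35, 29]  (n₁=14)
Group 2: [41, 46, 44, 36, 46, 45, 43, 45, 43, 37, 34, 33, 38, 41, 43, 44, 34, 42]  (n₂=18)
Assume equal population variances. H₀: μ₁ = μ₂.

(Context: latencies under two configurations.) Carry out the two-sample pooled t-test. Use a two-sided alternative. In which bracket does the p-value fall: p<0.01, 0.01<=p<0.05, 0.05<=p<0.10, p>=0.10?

p-value bracket: p<0.01

x̄₁=30.214, s₁=4.423, n₁=14
x̄₂=40.833, s₂=4.369, n₂=18
s_p² = [13·4.423² + 17·4.369²]/30 = 19.2952
SE = √(s_p²·(1/14+1/18)) = 1.5653
t = (30.214−40.833)/1.5653 = -6.7840
df = 30
p-value (two-sided) = 0.00000
→ bracket: p<0.01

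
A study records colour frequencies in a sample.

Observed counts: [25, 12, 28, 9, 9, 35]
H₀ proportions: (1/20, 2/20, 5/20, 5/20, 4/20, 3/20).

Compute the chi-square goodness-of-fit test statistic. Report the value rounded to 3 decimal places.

test statistic = 102.099

n = 118; E_i = n·p_i = [5.90, 11.80, 29.50, 29.50, 23.60, 17.70]
χ² = (25−5.90)²/5.90 + (12−11.80)²/11.80 + (28−29.50)²/29.50 + (9−29.50)²/29.50 + (9−23.60)²/23.60 + (35−17.70)²/17.70 = 102.0989
df = 5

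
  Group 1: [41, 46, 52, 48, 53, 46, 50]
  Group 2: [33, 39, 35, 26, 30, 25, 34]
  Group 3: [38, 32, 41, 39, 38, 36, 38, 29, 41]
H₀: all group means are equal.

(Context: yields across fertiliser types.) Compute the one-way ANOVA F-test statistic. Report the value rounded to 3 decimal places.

test statistic = 25.543

Group means [48.00, 31.71, 36.89], grand mean 38.696
SSB = Σnᵢ(x̄ᵢ−x̄)² = 976.552; SSW = ΣΣ(x−x̄ᵢ)² = 382.317
MSB = 976.552/2 = 488.2761; MSW = 382.317/20 = 19.1159
F = MSB/MSW = 25.5430
df = (2, 20)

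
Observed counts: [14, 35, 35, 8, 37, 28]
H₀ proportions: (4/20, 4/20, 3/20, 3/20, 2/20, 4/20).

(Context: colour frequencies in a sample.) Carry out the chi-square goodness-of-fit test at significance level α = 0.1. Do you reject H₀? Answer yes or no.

reject H₀: yes

n = 157; E_i = n·p_i = [31.40, 31.40, 23.55, 23.55, 15.70, 31.40]
χ² = (14−31.40)²/31.40 + (35−31.40)²/31.40 + (35−23.55)²/23.55 + (8−23.55)²/23.55 + (37−15.70)²/15.70 + (28−31.40)²/31.40 = 55.1550
df = 5
p-value (upper-tail) = 0.00000
At α=0.1: p < α → reject H₀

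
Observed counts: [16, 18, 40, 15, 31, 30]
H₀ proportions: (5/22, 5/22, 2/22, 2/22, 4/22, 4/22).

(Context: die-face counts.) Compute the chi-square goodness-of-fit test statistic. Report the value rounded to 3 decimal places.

n = 150; E_i = n·p_i = [34.09, 34.09, 13.64, 13.64, 27.27, 27.27]
χ² = (16−34.09)²/34.09 + (18−34.09)²/34.09 + (40−13.64)²/13.64 + (15−13.64)²/13.64 + (31−27.27)²/27.27 + (30−27.27)²/27.27 = 69.0833
df = 5

test statistic = 69.083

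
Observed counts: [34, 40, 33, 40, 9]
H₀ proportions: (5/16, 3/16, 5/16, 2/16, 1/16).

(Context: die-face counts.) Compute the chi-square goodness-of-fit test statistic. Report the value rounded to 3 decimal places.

n = 156; E_i = n·p_i = [48.75, 29.25, 48.75, 19.50, 9.75]
χ² = (34−48.75)²/48.75 + (40−29.25)²/29.25 + (33−48.75)²/48.75 + (40−19.50)²/19.50 + (9−9.75)²/9.75 = 35.1111
df = 4

test statistic = 35.111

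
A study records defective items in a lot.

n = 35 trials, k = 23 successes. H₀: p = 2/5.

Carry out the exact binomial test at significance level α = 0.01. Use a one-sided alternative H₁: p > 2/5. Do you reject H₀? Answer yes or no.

Exact binomial: n=35, k=23, p₀=2/5=0.4000
P(X≥23) from Σ C(n,i)·p₀^i·(1−p₀)^(n−i)
p-value (one-sided, H₁ greater) = 0.00187
At α=0.01: p < α → reject H₀

reject H₀: yes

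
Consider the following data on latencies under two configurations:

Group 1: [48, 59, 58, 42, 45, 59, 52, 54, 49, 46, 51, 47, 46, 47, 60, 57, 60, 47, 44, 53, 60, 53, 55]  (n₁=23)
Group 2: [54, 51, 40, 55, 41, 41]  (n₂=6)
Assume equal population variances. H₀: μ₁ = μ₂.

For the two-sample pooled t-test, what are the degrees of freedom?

degrees of freedom = 27

df = n₁ + n₂ − 2 = 23 + 6 − 2 = 27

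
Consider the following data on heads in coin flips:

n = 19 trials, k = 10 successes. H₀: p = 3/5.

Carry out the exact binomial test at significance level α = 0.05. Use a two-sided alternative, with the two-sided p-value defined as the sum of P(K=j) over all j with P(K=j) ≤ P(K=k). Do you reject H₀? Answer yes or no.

Exact binomial: n=19, k=10, p₀=3/5=0.6000
P(X=j) = C(n,j)·p₀^j·(1−p₀)^(n−j); p = Σ P(X=j) over j with P(X=j) ≤ P(X=10)
p-value (two-sided) = 0.64059
At α=0.05: p ≥ α → fail to reject H₀

reject H₀: no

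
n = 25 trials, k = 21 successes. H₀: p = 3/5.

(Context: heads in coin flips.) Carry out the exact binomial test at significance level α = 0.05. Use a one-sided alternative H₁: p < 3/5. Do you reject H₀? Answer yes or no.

reject H₀: no

Exact binomial: n=25, k=21, p₀=3/5=0.6000
P(X≤21) from Σ C(n,i)·p₀^i·(1−p₀)^(n−i)
p-value (one-sided, H₁ less) = 0.99763
At α=0.05: p ≥ α → fail to reject H₀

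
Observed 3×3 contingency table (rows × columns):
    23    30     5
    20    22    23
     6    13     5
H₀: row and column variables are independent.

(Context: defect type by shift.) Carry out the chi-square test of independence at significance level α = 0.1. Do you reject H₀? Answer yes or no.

reject H₀: yes

Row totals [58, 65, 24], col totals [49, 65, 33], n=147
χ² = (23−19.33)²/19.33 + (30−25.65)²/25.65 + (5−13.02)²/13.02 + (20−21.67)²/21.67 + (22−28.74)²/28.74 + (23−14.59)²/14.59 + (6−8.00)²/8.00 + (13−10.61)²/10.61 + (5−5.39)²/5.39 = 13.9946
df = 4
p-value (upper-tail) = 0.00731
At α=0.1: p < α → reject H₀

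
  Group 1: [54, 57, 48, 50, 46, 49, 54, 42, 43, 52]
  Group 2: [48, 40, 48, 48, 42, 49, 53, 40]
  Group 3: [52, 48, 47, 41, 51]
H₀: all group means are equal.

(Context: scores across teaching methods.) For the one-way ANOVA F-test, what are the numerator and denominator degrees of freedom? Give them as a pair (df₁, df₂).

k = 3 groups, N = 23 total
df = (k−1, N−k) = (3−1, 23−3) = (2, 20)

degrees of freedom = [2, 20]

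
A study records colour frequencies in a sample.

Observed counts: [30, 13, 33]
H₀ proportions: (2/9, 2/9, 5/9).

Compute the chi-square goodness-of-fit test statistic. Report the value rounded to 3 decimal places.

test statistic = 13.088

n = 76; E_i = n·p_i = [16.89, 16.89, 42.22]
χ² = (30−16.89)²/16.89 + (13−16.89)²/16.89 + (33−42.22)²/42.22 = 13.0882
df = 2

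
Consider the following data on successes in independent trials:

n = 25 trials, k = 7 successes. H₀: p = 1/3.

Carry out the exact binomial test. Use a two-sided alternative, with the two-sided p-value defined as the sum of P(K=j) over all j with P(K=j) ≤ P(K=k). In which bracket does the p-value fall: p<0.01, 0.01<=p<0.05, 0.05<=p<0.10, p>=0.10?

p-value bracket: p>=0.10

Exact binomial: n=25, k=7, p₀=1/3=0.3333
P(X=j) = C(n,j)·p₀^j·(1−p₀)^(n−j); p = Σ P(X=j) over j with P(X=j) ≤ P(X=7)
p-value (two-sided) = 0.67467
→ bracket: p>=0.10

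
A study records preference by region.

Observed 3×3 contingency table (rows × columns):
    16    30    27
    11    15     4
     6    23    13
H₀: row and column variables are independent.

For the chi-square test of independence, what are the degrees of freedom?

df = (r−1)(c−1) = (3−1)·(3−1) = 4

degrees of freedom = 4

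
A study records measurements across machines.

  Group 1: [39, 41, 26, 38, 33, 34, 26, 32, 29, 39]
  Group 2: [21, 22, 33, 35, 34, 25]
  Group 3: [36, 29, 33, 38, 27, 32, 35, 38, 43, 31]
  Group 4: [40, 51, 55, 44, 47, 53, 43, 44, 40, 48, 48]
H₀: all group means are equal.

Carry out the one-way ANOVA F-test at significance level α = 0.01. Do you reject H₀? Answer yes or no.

Group means [33.70, 28.33, 34.20, 46.64], grand mean 36.811
SSB = Σnᵢ(x̄ᵢ−x̄)² = 1658.097; SSW = ΣΣ(x−x̄ᵢ)² = 929.579
MSB = 1658.097/3 = 552.6990; MSW = 929.579/33 = 28.1691
F = MSB/MSW = 19.6208
df = (3, 33)
p-value (upper-tail) = 0.00000
At α=0.01: p < α → reject H₀

reject H₀: yes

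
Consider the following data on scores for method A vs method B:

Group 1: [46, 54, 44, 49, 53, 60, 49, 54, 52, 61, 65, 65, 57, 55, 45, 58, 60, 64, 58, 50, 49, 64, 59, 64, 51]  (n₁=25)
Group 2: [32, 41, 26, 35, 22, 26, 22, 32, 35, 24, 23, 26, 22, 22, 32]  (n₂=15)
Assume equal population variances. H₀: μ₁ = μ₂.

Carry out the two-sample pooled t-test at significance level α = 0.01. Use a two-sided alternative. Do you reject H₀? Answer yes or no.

x̄₁=55.440, s₁=6.545, n₁=25
x̄₂=28.000, s₂=6.047, n₂=15
s_p² = [24·6.545² + 14·6.047²]/38 = 40.5305
SE = √(s_p²·(1/25+1/15)) = 2.0792
t = (55.440−28.000)/2.0792 = 13.1971
df = 38
p-value (two-sided) = 0.00000
At α=0.01: p < α → reject H₀

reject H₀: yes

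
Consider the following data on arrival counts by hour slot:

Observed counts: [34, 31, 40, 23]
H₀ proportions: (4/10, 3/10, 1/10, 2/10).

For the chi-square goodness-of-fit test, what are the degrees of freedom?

df = k − 1 = 4 − 1 = 3

degrees of freedom = 3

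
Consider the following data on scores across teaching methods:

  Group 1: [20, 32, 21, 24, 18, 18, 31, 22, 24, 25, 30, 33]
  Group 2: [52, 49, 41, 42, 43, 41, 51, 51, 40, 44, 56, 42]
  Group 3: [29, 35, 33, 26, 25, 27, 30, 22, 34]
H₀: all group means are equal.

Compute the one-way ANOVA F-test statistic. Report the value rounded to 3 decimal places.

test statistic = 55.066

Group means [24.83, 46.00, 29.00], grand mean 33.667
SSB = Σnᵢ(x̄ᵢ−x̄)² = 2957.667; SSW = ΣΣ(x−x̄ᵢ)² = 805.667
MSB = 2957.667/2 = 1478.8333; MSW = 805.667/30 = 26.8556
F = MSB/MSW = 55.0662
df = (2, 30)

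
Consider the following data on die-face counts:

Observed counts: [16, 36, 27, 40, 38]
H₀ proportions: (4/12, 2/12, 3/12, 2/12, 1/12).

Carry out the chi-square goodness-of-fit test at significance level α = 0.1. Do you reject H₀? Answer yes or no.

reject H₀: yes

n = 157; E_i = n·p_i = [52.33, 26.17, 39.25, 26.17, 13.08]
χ² = (16−52.33)²/52.33 + (36−26.17)²/26.17 + (27−39.25)²/39.25 + (40−26.17)²/26.17 + (38−13.08)²/13.08 = 87.5096
df = 4
p-value (upper-tail) = 0.00000
At α=0.1: p < α → reject H₀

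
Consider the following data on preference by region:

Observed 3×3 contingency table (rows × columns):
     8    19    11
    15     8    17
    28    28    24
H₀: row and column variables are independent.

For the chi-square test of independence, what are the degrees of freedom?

degrees of freedom = 4

df = (r−1)(c−1) = (3−1)·(3−1) = 4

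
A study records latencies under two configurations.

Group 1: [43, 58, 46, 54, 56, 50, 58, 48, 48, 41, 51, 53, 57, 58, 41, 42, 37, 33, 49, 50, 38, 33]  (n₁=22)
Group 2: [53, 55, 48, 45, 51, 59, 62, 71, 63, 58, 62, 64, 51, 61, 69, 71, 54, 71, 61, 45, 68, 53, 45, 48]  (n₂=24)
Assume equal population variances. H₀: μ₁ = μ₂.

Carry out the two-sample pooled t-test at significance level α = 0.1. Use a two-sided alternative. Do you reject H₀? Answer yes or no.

x̄₁=47.455, s₁=8.022, n₁=22
x̄₂=57.833, s₂=8.646, n₂=24
s_p² = [21·8.022² + 23·8.646²]/44 = 69.7906
SE = √(s_p²·(1/22+1/24)) = 2.4658
t = (47.455−57.833)/2.4658 = -4.2091
df = 44
p-value (two-sided) = 0.00012
At α=0.1: p < α → reject H₀

reject H₀: yes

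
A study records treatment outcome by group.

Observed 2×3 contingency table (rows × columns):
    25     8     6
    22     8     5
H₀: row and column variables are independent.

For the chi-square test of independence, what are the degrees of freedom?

degrees of freedom = 2

df = (r−1)(c−1) = (2−1)·(3−1) = 2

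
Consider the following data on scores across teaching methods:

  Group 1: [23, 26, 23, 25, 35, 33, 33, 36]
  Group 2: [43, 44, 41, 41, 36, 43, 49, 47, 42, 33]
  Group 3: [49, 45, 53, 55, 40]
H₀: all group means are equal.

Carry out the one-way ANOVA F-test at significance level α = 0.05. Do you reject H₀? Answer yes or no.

Group means [29.25, 41.90, 48.40], grand mean 38.913
SSB = Σnᵢ(x̄ᵢ−x̄)² = 1286.226; SSW = ΣΣ(x−x̄ᵢ)² = 559.600
MSB = 1286.226/2 = 643.1130; MSW = 559.600/20 = 27.9800
F = MSB/MSW = 22.9847
df = (2, 20)
p-value (upper-tail) = 0.00001
At α=0.05: p < α → reject H₀

reject H₀: yes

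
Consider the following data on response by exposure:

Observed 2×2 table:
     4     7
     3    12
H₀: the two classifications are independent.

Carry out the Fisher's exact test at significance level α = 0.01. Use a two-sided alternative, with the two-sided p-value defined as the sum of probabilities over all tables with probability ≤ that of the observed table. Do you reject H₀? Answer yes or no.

reject H₀: no

Margins: r₁=11, r₂=15, c₁=7, c₂=19, n=26
p_obs = C(11,4)·C(15,3)/C(26,7); sum pmf over tables with pmf ≤ p_obs
p-value (two-sided) = 0.40652
At α=0.01: p ≥ α → fail to reject H₀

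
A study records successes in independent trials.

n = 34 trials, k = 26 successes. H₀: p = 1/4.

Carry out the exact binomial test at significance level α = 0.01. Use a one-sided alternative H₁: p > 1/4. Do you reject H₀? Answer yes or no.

Exact binomial: n=34, k=26, p₀=1/4=0.2500
P(X≥26) from Σ C(n,i)·p₀^i·(1−p₀)^(n−i)
p-value (one-sided, H₁ greater) = 0.00000
At α=0.01: p < α → reject H₀

reject H₀: yes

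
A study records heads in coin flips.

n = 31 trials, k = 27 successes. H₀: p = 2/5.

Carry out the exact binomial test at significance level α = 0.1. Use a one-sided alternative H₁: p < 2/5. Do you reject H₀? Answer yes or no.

reject H₀: no

Exact binomial: n=31, k=27, p₀=2/5=0.4000
P(X≤27) from Σ C(n,i)·p₀^i·(1−p₀)^(n−i)
p-value (one-sided, H₁ less) = 1.00000
At α=0.1: p ≥ α → fail to reject H₀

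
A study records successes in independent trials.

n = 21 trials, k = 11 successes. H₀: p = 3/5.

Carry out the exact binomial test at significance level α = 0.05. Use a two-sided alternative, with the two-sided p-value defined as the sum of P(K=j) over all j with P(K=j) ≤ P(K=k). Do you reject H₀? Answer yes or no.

reject H₀: no

Exact binomial: n=21, k=11, p₀=3/5=0.6000
P(X=j) = C(n,j)·p₀^j·(1−p₀)^(n−j); p = Σ P(X=j) over j with P(X=j) ≤ P(X=11)
p-value (two-sided) = 0.50880
At α=0.05: p ≥ α → fail to reject H₀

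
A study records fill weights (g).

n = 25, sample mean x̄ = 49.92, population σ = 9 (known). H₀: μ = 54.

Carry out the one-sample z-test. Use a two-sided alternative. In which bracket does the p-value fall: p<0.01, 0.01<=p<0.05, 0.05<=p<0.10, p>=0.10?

SE = σ/√n = 9/√25 = 1.8000
z = (x̄−μ₀)/SE = (49.92−54)/1.8000 = -2.2667
p-value (two-sided) = 0.02341
→ bracket: 0.01<=p<0.05

p-value bracket: 0.01<=p<0.05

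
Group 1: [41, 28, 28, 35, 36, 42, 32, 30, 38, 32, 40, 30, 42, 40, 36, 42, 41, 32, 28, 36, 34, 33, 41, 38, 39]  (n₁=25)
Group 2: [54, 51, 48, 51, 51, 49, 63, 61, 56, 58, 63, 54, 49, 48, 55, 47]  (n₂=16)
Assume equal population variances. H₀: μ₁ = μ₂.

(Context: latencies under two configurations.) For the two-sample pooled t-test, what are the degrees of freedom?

df = n₁ + n₂ − 2 = 25 + 16 − 2 = 39

degrees of freedom = 39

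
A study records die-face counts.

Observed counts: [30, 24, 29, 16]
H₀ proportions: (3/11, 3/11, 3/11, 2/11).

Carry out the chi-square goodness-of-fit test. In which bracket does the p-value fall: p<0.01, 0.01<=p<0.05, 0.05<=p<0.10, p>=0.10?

p-value bracket: p>=0.10

n = 99; E_i = n·p_i = [27.00, 27.00, 27.00, 18.00]
χ² = (30−27.00)²/27.00 + (24−27.00)²/27.00 + (29−27.00)²/27.00 + (16−18.00)²/18.00 = 1.0370
df = 3
p-value (upper-tail) = 0.79229
→ bracket: p>=0.10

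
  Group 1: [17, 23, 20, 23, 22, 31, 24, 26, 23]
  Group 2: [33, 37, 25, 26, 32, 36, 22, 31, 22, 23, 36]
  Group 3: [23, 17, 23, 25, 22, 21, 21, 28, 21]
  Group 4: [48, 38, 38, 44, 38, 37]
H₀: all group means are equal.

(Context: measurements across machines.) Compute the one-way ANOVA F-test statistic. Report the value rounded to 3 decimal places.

Group means [23.22, 29.36, 22.33, 40.50], grand mean 27.886
SSB = Σnᵢ(x̄ᵢ−x̄)² = 1451.942; SSW = ΣΣ(x−x̄ᵢ)² = 641.601
MSB = 1451.942/3 = 483.9806; MSW = 641.601/31 = 20.6968
F = MSB/MSW = 23.3843
df = (3, 31)

test statistic = 23.384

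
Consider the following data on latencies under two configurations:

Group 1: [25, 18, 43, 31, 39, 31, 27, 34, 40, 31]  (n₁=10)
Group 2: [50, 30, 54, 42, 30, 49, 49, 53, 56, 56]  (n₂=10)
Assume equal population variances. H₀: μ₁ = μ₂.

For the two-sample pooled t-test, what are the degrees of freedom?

degrees of freedom = 18

df = n₁ + n₂ − 2 = 10 + 10 − 2 = 18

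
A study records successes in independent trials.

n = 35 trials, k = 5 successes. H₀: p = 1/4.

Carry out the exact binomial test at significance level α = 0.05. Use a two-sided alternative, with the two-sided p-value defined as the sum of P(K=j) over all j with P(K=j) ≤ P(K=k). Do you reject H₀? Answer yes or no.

reject H₀: no

Exact binomial: n=35, k=5, p₀=1/4=0.2500
P(X=j) = C(n,j)·p₀^j·(1−p₀)^(n−j); p = Σ P(X=j) over j with P(X=j) ≤ P(X=5)
p-value (two-sided) = 0.17319
At α=0.05: p ≥ α → fail to reject H₀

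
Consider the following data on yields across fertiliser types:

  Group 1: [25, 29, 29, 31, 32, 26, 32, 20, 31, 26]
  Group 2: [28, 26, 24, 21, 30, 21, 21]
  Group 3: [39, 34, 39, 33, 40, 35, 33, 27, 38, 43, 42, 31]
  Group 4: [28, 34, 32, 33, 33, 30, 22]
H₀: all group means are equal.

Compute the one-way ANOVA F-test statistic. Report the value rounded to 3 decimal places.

Group means [28.10, 24.43, 36.17, 30.29], grand mean 30.500
SSB = Σnᵢ(x̄ᵢ−x̄)² = 701.290; SSW = ΣΣ(x−x̄ᵢ)² = 571.710
MSB = 701.290/3 = 233.7635; MSW = 571.710/32 = 17.8659
F = MSB/MSW = 13.0843
df = (3, 32)

test statistic = 13.084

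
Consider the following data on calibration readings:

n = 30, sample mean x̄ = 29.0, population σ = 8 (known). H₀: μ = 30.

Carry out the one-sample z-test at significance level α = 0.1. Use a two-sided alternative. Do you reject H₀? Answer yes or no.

reject H₀: no

SE = σ/√n = 8/√30 = 1.4606
z = (x̄−μ₀)/SE = (29.0−30)/1.4606 = -0.6847
p-value (two-sided) = 0.49356
At α=0.1: p ≥ α → fail to reject H₀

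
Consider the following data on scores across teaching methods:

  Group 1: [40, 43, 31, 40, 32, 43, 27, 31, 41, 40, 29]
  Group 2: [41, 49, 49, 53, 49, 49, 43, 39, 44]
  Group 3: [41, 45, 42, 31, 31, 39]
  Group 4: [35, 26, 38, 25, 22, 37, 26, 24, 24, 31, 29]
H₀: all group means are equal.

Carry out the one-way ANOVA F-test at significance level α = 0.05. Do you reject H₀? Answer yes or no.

reject H₀: yes

Group means [36.09, 46.22, 38.17, 28.82], grand mean 36.730
SSB = Σnᵢ(x̄ᵢ−x̄)² = 1516.363; SSW = ΣΣ(x−x̄ᵢ)² = 1028.934
MSB = 1516.363/3 = 505.4543; MSW = 1028.934/33 = 31.1798
F = MSB/MSW = 16.2109
df = (3, 33)
p-value (upper-tail) = 0.00000
At α=0.05: p < α → reject H₀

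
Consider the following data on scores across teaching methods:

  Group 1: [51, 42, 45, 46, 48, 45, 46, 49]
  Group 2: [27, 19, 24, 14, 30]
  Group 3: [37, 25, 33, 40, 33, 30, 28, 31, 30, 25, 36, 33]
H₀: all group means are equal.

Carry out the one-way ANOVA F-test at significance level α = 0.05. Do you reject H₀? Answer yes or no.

Group means [46.50, 22.80, 31.75], grand mean 34.680
SSB = Σnᵢ(x̄ᵢ−x̄)² = 1926.390; SSW = ΣΣ(x−x̄ᵢ)² = 447.050
MSB = 1926.390/2 = 963.1950; MSW = 447.050/22 = 20.3205
F = MSB/MSW = 47.4003
df = (2, 22)
p-value (upper-tail) = 0.00000
At α=0.05: p < α → reject H₀

reject H₀: yes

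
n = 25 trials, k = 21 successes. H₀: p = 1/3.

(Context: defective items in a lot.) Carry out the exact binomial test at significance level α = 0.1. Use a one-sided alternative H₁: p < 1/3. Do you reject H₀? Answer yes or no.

reject H₀: no

Exact binomial: n=25, k=21, p₀=1/3=0.3333
P(X≤21) from Σ C(n,i)·p₀^i·(1−p₀)^(n−i)
p-value (one-sided, H₁ less) = 1.00000
At α=0.1: p ≥ α → fail to reject H₀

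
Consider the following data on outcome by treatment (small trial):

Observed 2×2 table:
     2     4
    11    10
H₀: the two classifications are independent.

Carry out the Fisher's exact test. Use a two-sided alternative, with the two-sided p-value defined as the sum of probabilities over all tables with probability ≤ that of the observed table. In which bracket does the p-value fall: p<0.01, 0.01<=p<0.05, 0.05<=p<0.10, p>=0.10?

p-value bracket: p>=0.10

Margins: r₁=6, r₂=21, c₁=13, c₂=14, n=27
p_obs = C(6,2)·C(21,11)/C(27,13); sum pmf over tables with pmf ≤ p_obs
p-value (two-sided) = 0.64831
→ bracket: p>=0.10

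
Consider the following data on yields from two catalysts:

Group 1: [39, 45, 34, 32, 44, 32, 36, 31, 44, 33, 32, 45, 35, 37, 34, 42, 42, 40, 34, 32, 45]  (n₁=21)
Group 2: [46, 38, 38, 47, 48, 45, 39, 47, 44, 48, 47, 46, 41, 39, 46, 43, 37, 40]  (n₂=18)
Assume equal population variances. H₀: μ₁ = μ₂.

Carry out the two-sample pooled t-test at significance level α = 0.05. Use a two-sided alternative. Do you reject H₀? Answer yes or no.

reject H₀: yes

x̄₁=37.524, s₁=5.154, n₁=21
x̄₂=43.278, s₂=3.908, n₂=18
s_p² = [20·5.154² + 17·3.908²]/37 = 21.3743
SE = √(s_p²·(1/21+1/18)) = 1.4850
t = (37.524−43.278)/1.4850 = -3.8747
df = 37
p-value (two-sided) = 0.00042
At α=0.05: p < α → reject H₀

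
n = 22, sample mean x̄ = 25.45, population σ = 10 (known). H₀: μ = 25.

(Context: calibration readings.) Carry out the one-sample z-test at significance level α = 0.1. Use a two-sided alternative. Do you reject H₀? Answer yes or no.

SE = σ/√n = 10/√22 = 2.1320
z = (x̄−μ₀)/SE = (25.45−25)/2.1320 = 0.2111
p-value (two-sided) = 0.83283
At α=0.1: p ≥ α → fail to reject H₀

reject H₀: no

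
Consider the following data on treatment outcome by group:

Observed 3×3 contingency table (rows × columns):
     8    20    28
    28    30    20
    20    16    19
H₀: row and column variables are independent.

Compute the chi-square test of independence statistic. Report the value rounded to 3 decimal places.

Row totals [56, 78, 55], col totals [56, 66, 67], n=189
χ² = (8−16.59)²/16.59 + (20−19.56)²/19.56 + (28−19.85)²/19.85 + (28−23.11)²/23.11 + (30−27.24)²/27.24 + (20−27.65)²/27.65 + (20−16.30)²/16.30 + (16−19.21)²/19.21 + (19−19.50)²/19.50 = 12.6251
df = 4

test statistic = 12.625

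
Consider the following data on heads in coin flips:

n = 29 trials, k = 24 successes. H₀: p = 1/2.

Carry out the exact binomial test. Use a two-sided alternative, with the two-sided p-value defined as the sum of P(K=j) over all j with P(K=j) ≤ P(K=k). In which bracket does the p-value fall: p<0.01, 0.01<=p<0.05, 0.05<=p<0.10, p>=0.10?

Exact binomial: n=29, k=24, p₀=1/2=0.5000
P(X=j) = C(n,j)·p₀^j·(1−p₀)^(n−j); p = Σ P(X=j) over j with P(X=j) ≤ P(X=24)
p-value (two-sided) = 0.00055
→ bracket: p<0.01

p-value bracket: p<0.01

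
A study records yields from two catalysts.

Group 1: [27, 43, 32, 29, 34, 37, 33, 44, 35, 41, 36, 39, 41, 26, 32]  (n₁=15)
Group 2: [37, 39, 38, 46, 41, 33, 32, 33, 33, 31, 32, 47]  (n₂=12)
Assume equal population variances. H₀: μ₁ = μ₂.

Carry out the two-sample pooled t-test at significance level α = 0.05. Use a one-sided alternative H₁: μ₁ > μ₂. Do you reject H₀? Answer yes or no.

reject H₀: no

x̄₁=35.267, s₁=5.612, n₁=15
x̄₂=36.833, s₂=5.524, n₂=12
s_p² = [14·5.612² + 11·5.524²]/25 = 31.0640
SE = √(s_p²·(1/15+1/12)) = 2.1586
t = (35.267−36.833)/2.1586 = -0.7258
df = 25
p-value (one-sided, H₁ greater) = 0.76264
At α=0.05: p ≥ α → fail to reject H₀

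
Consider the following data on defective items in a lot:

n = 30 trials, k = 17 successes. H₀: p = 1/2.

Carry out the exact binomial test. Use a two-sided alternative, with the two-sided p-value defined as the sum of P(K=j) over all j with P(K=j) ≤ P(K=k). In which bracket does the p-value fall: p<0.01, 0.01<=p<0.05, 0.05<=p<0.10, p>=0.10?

Exact binomial: n=30, k=17, p₀=1/2=0.5000
P(X=j) = C(n,j)·p₀^j·(1−p₀)^(n−j); p = Σ P(X=j) over j with P(X=j) ≤ P(X=17)
p-value (two-sided) = 0.58466
→ bracket: p>=0.10

p-value bracket: p>=0.10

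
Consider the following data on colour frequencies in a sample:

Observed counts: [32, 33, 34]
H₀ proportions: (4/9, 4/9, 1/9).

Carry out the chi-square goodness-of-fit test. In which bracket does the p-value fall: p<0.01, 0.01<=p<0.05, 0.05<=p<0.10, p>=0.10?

n = 99; E_i = n·p_i = [44.00, 44.00, 11.00]
χ² = (32−44.00)²/44.00 + (33−44.00)²/44.00 + (34−11.00)²/11.00 = 54.1136
df = 2
p-value (upper-tail) = 0.00000
→ bracket: p<0.01

p-value bracket: p<0.01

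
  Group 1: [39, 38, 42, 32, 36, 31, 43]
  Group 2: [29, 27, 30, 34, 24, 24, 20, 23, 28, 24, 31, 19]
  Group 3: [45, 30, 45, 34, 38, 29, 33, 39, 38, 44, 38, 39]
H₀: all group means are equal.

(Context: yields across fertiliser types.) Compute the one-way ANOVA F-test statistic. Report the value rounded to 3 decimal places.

Group means [37.29, 26.08, 37.67], grand mean 33.097
SSB = Σnᵢ(x̄ᵢ−x̄)² = 963.698; SSW = ΣΣ(x−x̄ᵢ)² = 673.012
MSB = 963.698/2 = 481.8489; MSW = 673.012/28 = 24.0361
F = MSB/MSW = 20.0469
df = (2, 28)

test statistic = 20.047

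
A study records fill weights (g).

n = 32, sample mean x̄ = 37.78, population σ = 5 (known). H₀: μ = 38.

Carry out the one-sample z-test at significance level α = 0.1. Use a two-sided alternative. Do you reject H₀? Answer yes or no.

reject H₀: no

SE = σ/√n = 5/√32 = 0.8839
z = (x̄−μ₀)/SE = (37.78−38)/0.8839 = -0.2489
p-value (two-sided) = 0.80344
At α=0.1: p ≥ α → fail to reject H₀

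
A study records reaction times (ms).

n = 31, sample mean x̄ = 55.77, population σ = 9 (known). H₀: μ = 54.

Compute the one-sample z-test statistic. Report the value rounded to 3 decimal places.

test statistic = 1.095

SE = σ/√n = 9/√31 = 1.6164
z = (x̄−μ₀)/SE = (55.77−54)/1.6164 = 1.0950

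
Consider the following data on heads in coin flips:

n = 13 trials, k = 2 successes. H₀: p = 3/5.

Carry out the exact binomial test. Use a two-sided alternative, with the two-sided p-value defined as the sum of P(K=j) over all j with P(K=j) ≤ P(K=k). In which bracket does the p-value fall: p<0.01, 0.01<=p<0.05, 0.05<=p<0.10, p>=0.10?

Exact binomial: n=13, k=2, p₀=3/5=0.6000
P(X=j) = C(n,j)·p₀^j·(1−p₀)^(n−j); p = Σ P(X=j) over j with P(X=j) ≤ P(X=2)
p-value (two-sided) = 0.00132
→ bracket: p<0.01

p-value bracket: p<0.01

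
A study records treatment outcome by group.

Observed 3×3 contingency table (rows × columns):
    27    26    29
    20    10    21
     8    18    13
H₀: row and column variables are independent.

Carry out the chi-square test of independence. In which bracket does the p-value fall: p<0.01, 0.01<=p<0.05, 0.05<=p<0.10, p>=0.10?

Row totals [82, 51, 39], col totals [55, 54, 63], n=172
χ² = (27−26.22)²/26.22 + (26−25.74)²/25.74 + (29−30.03)²/30.03 + (20−16.31)²/16.31 + (10−16.01)²/16.01 + (21−18.68)²/18.68 + (8−12.47)²/12.47 + (18−12.24)²/12.24 + (13−14.28)²/14.28 = 7.8664
df = 4
p-value (upper-tail) = 0.09659
→ bracket: 0.05<=p<0.10

p-value bracket: 0.05<=p<0.10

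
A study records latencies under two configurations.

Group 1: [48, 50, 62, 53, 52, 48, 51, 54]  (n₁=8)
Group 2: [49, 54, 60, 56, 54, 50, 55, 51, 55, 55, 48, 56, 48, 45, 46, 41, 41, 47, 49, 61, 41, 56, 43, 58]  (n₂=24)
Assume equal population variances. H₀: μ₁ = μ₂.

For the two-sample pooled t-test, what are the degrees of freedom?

degrees of freedom = 30

df = n₁ + n₂ − 2 = 8 + 24 − 2 = 30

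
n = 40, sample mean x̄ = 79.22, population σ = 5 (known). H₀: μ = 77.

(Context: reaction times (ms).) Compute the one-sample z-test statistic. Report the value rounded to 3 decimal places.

test statistic = 2.808

SE = σ/√n = 5/√40 = 0.7906
z = (x̄−μ₀)/SE = (79.22−77)/0.7906 = 2.8081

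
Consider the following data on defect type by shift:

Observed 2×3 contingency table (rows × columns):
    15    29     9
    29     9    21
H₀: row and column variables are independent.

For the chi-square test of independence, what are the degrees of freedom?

df = (r−1)(c−1) = (2−1)·(3−1) = 2

degrees of freedom = 2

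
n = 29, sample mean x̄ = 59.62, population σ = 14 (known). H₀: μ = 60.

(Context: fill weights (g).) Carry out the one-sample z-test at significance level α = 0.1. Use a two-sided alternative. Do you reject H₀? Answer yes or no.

SE = σ/√n = 14/√29 = 2.5997
z = (x̄−μ₀)/SE = (59.62−60)/2.5997 = -0.1462
p-value (two-sided) = 0.88379
At α=0.1: p ≥ α → fail to reject H₀

reject H₀: no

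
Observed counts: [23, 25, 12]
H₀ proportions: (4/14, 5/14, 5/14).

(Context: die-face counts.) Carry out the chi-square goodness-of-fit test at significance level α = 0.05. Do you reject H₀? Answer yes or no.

n = 60; E_i = n·p_i = [17.14, 21.43, 21.43]
χ² = (23−17.14)²/17.14 + (25−21.43)²/21.43 + (12−21.43)²/21.43 = 6.7450
df = 2
p-value (upper-tail) = 0.03430
At α=0.05: p < α → reject H₀

reject H₀: yes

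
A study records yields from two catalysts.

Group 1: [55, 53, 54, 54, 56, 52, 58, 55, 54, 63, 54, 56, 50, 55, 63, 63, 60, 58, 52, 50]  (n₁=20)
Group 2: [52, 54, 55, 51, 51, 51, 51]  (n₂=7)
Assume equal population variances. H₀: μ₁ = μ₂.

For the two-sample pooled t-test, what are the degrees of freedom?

df = n₁ + n₂ − 2 = 20 + 7 − 2 = 25

degrees of freedom = 25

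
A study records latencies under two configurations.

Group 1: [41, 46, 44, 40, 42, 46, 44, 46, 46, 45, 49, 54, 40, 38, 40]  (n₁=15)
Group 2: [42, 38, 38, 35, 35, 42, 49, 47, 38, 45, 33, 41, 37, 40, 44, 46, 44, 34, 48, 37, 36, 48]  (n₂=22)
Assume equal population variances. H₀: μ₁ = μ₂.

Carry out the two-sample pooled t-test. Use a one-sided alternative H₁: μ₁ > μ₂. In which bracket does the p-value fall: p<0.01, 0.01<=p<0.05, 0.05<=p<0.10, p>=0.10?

x̄₁=44.067, s₁=4.131, n₁=15
x̄₂=40.773, s₂=5.014, n₂=22
s_p² = [14·4.131² + 21·5.014²]/35 = 21.9085
SE = √(s_p²·(1/15+1/22)) = 1.5673
t = (44.067−40.773)/1.5673 = 2.1017
df = 35
p-value (one-sided, H₁ greater) = 0.02142
→ bracket: 0.01<=p<0.05

p-value bracket: 0.01<=p<0.05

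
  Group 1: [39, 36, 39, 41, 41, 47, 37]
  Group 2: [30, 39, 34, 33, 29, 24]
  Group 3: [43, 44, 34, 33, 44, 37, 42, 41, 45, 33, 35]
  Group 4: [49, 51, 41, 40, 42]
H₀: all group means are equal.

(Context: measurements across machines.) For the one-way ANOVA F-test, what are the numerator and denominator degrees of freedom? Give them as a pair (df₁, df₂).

k = 4 groups, N = 29 total
df = (k−1, N−k) = (4−1, 29−4) = (3, 25)

degrees of freedom = [3, 25]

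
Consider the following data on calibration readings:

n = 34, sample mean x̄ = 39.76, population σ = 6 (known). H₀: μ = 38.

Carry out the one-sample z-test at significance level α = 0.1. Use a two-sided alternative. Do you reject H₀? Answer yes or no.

SE = σ/√n = 6/√34 = 1.0290
z = (x̄−μ₀)/SE = (39.76−38)/1.0290 = 1.7104
p-value (two-sided) = 0.08719
At α=0.1: p < α → reject H₀

reject H₀: yes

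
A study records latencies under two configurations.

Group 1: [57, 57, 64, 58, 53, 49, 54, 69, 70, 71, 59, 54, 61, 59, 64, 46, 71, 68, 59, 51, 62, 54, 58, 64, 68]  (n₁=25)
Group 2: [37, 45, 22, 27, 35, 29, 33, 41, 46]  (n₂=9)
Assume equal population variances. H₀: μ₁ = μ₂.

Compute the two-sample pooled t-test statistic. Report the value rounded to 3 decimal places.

x̄₁=60.000, s₁=7.036, n₁=25
x̄₂=35.000, s₂=8.170, n₂=9
s_p² = [24·7.036² + 8·8.170²]/32 = 53.8125
SE = √(s_p²·(1/25+1/9)) = 2.8516
t = (60.000−35.000)/2.8516 = 8.7670
df = 32

test statistic = 8.767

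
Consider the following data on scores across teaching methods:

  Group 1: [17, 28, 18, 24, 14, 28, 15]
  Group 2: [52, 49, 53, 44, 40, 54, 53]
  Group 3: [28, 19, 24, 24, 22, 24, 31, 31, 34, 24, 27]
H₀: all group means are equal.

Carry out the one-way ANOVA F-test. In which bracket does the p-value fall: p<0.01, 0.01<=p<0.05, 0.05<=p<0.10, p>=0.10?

p-value bracket: p<0.01

Group means [20.57, 49.29, 26.18], grand mean 31.080
SSB = Σnᵢ(x̄ᵢ−x̄)² = 3357.061; SSW = ΣΣ(x−x̄ᵢ)² = 586.779
MSB = 3357.061/2 = 1678.5304; MSW = 586.779/22 = 26.6718
F = MSB/MSW = 62.9328
df = (2, 22)
p-value (upper-tail) = 0.00000
→ bracket: p<0.01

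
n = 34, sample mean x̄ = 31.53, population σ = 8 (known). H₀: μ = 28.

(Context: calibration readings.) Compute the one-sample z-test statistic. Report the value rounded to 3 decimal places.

test statistic = 2.573

SE = σ/√n = 8/√34 = 1.3720
z = (x̄−μ₀)/SE = (31.53−28)/1.3720 = 2.5729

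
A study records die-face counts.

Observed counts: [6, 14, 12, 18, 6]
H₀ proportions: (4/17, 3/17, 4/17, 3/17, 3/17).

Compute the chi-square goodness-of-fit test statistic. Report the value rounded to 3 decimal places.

test statistic = 13.923

n = 56; E_i = n·p_i = [13.18, 9.88, 13.18, 9.88, 9.88]
χ² = (6−13.18)²/13.18 + (14−9.88)²/9.88 + (12−13.18)²/13.18 + (18−9.88)²/9.88 + (6−9.88)²/9.88 = 13.9226
df = 4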